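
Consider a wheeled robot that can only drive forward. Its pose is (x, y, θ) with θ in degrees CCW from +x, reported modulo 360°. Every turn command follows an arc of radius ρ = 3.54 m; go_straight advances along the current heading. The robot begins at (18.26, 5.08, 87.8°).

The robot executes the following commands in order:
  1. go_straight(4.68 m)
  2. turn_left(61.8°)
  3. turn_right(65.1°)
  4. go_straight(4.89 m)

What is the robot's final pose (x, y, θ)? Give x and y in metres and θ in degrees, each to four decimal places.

(15.4300, 21.2058, 84.5000°)

set_pose: (x, y, θ) = (18.2600, 5.0800, 87.8000°), ρ = 3.54
go_straight(4.68): x += 4.68·cos θ, y += 4.68·sin θ → (18.4397, 9.7566, 87.8000°)
turn_left(61.8°): centre at ρ to the left, rotate +61.8° → (16.6936, 12.9457, 149.6000°)
turn_right(65.1°): centre at ρ to the right, rotate −65.1° → (14.9613, 16.3383, 84.5000°)
go_straight(4.89): x += 4.89·cos θ, y += 4.89·sin θ → (15.4300, 21.2058, 84.5000°)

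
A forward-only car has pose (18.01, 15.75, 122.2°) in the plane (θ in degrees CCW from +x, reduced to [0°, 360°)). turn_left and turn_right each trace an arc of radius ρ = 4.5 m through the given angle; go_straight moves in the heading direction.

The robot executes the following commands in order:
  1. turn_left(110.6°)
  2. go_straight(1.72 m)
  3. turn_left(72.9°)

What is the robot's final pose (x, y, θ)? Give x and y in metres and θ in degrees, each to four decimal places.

(9.5078, 9.3561, 305.7000°)

set_pose: (x, y, θ) = (18.0100, 15.7500, 122.2000°), ρ = 4.5
turn_left(110.6°): centre at ρ to the left, rotate +110.6° → (10.6177, 16.0728, 232.8000°)
go_straight(1.72): x += 1.72·cos θ, y += 1.72·sin θ → (9.5778, 14.7027, 232.8000°)
turn_left(72.9°): centre at ρ to the left, rotate +72.9° → (9.5078, 9.3561, 305.7000°)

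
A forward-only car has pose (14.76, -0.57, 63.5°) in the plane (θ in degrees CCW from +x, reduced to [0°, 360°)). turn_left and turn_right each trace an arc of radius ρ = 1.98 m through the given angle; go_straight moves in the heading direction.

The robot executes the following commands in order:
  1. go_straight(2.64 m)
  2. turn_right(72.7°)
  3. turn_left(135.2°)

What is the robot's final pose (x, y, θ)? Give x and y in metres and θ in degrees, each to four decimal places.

set_pose: (x, y, θ) = (14.7600, -0.5700, 63.5000°), ρ = 1.98
go_straight(2.64): x += 2.64·cos θ, y += 2.64·sin θ → (15.9380, 1.7926, 63.5000°)
turn_right(72.7°): centre at ρ to the right, rotate −72.7° → (18.0265, 2.8637, -9.2000° ≡ 350.8000°)
turn_left(135.2°): centre at ρ to the left, rotate +135.2° → (19.9449, 5.9820, 486.0000° ≡ 126.0000°)

(19.9449, 5.9820, 126.0000°)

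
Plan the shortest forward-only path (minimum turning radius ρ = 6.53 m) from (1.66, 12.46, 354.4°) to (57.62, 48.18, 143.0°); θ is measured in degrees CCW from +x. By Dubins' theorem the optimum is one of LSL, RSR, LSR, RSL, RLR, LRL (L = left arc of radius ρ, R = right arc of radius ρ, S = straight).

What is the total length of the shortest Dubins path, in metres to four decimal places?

73.6592 m

Let ψ = atan2(Δy, Δx) = atan2(35.72, 55.96) = 32.5506° be the start→goal bearing.
Normalize: d = |goal − start| / ρ = 66.388553/6.53 = 10.166700, α = (θ_start − ψ) mod 360° = 321.8494° = 5.617331 rad, β = (θ_goal − ψ) mod 360° = 110.4494° = 1.927705 rad.
Common terms: sin α = -0.617731, cos α = 0.786390, sin β = 0.936981, cos β = -0.349380, cos(α−β) = -0.853551, d² = 103.361796. Work in radians in the unit-radius frame; every candidate has L = ρ·(t + p + q).
LSL: p² = 2 + d² − 2cos(α−β) + 2d(sin α − sin β) = 75.456312; p = √p² = 8.686559; φ = atan2(cos β − cos α, d + sin α − sin β) = -0.131126 rad; t = (φ − α) mod 2π = 0.534728 rad, q = (β − φ) mod 2π = 2.058831 rad → L = 6.53·(0.534728 + 8.686559 + 2.058831) = 6.53·11.280119 = 73.659174 m
RSR: p² = 2 + d² − 2cos(α−β) + 2d(sin β − sin α) = 138.681483; p = √p² = 11.776310; φ = atan2(cos α − cos β, d − sin α + sin β) = 0.096595 rad; t = (α − φ) mod 2π = 5.520736 rad, q = (φ − β) mod 2π = 4.452075 rad → L = 6.53·(5.520736 + 11.776310 + 4.452075) = 6.53·21.749122 = 142.021764 m
LSR: p² = d² − 2 + 2cos(α−β) + 2d(sin α + sin β) = 106.146139; p = √p² = 10.302725; φ = atan2(−cos α − cos β, d + sin α + sin β) − atan2(−2, p) = 0.150087 rad; t = (φ − α) mod 2π = 0.815941 rad, q = (φ − β) mod 2π = 4.505567 rad → L = 6.53·(0.815941 + 10.302725 + 4.505567) = 6.53·15.624233 = 102.026240 m
RSL: p² = d² − 2 + 2cos(α−β) − 2d(sin α + sin β) = 93.163249; p = √p² = 9.652111; φ = atan2(cos α + cos β, d − sin α − sin β) − atan2(2, p) = -0.159968 rad; t = (α − φ) mod 2π = 5.777300 rad, q = (β − φ) mod 2π = 2.087674 rad → L = 6.53·(5.777300 + 9.652111 + 2.087674) = 6.53·17.517084 = 114.386561 m
RLR: c = (6 − d² + 2cos(α−β) + 2d(sin α − sin β))/8 = -16.335185, |c| > 1 → infeasible
LRL: c = (6 − d² + 2cos(α−β) − 2d(sin α − sin β))/8 = -8.432039, |c| > 1 → infeasible
Shortest: LSL with L = 73.659174 m ≈ 73.6592 m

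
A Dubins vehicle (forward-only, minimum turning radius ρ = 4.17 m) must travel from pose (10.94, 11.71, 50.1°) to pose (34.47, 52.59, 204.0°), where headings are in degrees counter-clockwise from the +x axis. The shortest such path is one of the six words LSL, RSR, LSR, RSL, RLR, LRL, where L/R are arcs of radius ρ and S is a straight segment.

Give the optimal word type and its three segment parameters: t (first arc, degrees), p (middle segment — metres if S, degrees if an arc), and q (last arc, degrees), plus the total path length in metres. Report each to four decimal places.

LSL: t = 0.3291°, p = 44.6212 m, q = 153.5709°, L = 55.8221 m

Let ψ = atan2(Δy, Δx) = atan2(40.88, 23.53) = 60.0758° be the start→goal bearing.
Normalize: d = |goal − start| / ρ = 47.168160/4.17 = 11.311309, α = (θ_start − ψ) mod 360° = 350.0242° = 6.109074 rad, β = (θ_goal − ψ) mod 360° = 143.9242° = 2.511951 rad.
Common terms: sin α = -0.173233, cos α = 0.984881, sin β = 0.588855, cos β = -0.808238, cos(α−β) = -0.898028, d² = 127.945718. Work in radians in the unit-radius frame; every candidate has L = ρ·(t + p + q).
LSL: p² = 2 + d² − 2cos(α−β) + 2d(sin α − sin β) = 114.501347; p = √p² = 10.700530; φ = atan2(cos β − cos α, d + sin α − sin β) = -0.168367 rad; t = (φ − α) mod 2π = 0.005744 rad, q = (β − φ) mod 2π = 2.680318 rad → L = 4.17·(0.005744 + 10.700530 + 2.680318) = 4.17·13.386592 = 55.822088 m
RSR: p² = 2 + d² − 2cos(α−β) + 2d(sin β − sin α) = 148.982200; p = √p² = 12.205826; φ = atan2(cos α − cos β, d − sin α + sin β) = 0.147440 rad; t = (α − φ) mod 2π = 5.961634 rad, q = (φ − β) mod 2π = 3.918675 rad → L = 4.17·(5.961634 + 12.205826 + 3.918675) = 4.17·22.086135 = 92.099185 m
LSR: p² = d² − 2 + 2cos(α−β) + 2d(sin α + sin β) = 133.552138; p = √p² = 11.556476; φ = atan2(−cos α − cos β, d + sin α + sin β) − atan2(−2, p) = 0.156304 rad; t = (φ − α) mod 2π = 0.330415 rad, q = (φ − β) mod 2π = 3.927538 rad → L = 4.17·(0.330415 + 11.556476 + 3.927538) = 4.17·15.814429 = 65.946171 m
RSL: p² = d² − 2 + 2cos(α−β) − 2d(sin α + sin β) = 114.747188; p = √p² = 10.712011; φ = atan2(cos α + cos β, d − sin α − sin β) − atan2(2, p) = -0.168370 rad; t = (α − φ) mod 2π = 6.277445 rad, q = (β − φ) mod 2π = 2.680321 rad → L = 4.17·(6.277445 + 10.712011 + 2.680321) = 4.17·19.669777 = 82.022971 m
RLR: c = (6 − d² + 2cos(α−β) + 2d(sin α − sin β))/8 = -17.622775, |c| > 1 → infeasible
LRL: c = (6 − d² + 2cos(α−β) − 2d(sin α − sin β))/8 = -13.312668, |c| > 1 → infeasible
Shortest: LSL with L = 55.822088 m ≈ 55.8221 m
Convert LSL to answer units (arcs ×180/π): t = 0.005744·180/π = 0.3291°, p = ρ·p = 4.17·10.700530 = 44.6212 m, q = 2.680318·180/π = 153.5709°, L = 55.8221 m.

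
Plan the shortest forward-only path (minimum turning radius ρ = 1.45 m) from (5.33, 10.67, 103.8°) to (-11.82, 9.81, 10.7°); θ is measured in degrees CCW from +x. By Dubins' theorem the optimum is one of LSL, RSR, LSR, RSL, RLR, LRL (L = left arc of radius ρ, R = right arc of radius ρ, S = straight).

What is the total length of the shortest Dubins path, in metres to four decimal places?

22.4386 m

Let ψ = atan2(Δy, Δx) = atan2(-0.86, -17.15) = -177.1293° be the start→goal bearing.
Normalize: d = |goal − start| / ρ = 17.171549/1.45 = 11.842448, α = (θ_start − ψ) mod 360° = 280.9293° = 4.903141 rad, β = (θ_goal − ψ) mod 360° = 187.8293° = 3.278239 rad.
Common terms: sin α = -0.981862, cos α = 0.189597, sin β = -0.136222, cos β = -0.990678, cos(α−β) = -0.054079, d² = 140.243567. Work in radians in the unit-radius frame; every candidate has L = ρ·(t + p + q).
LSL: p² = 2 + d² − 2cos(α−β) + 2d(sin α − sin β) = 122.322820; p = √p² = 11.059965; φ = atan2(cos β − cos α, d + sin α − sin β) = -0.106920 rad; t = (φ − α) mod 2π = 1.273125 rad, q = (β − φ) mod 2π = 3.385159 rad → L = 1.45·(1.273125 + 11.059965 + 3.385159) = 1.45·15.718248 = 22.791460 m
RSR: p² = 2 + d² − 2cos(α−β) + 2d(sin β − sin α) = 162.380630; p = √p² = 12.742866; φ = atan2(cos α − cos β, d − sin α + sin β) = 0.092755 rad; t = (α − φ) mod 2π = 4.810385 rad, q = (φ − β) mod 2π = 3.097702 rad → L = 1.45·(4.810385 + 12.742866 + 3.097702) = 1.45·20.650953 = 29.943881 m
LSR: p² = d² − 2 + 2cos(α−β) + 2d(sin α + sin β) = 111.653717; p = √p² = 10.566632; φ = atan2(−cos α − cos β, d + sin α + sin β) − atan2(−2, p) = 0.261621 rad; t = (φ − α) mod 2π = 1.641666 rad, q = (φ − β) mod 2π = 3.266567 rad → L = 1.45·(1.641666 + 10.566632 + 3.266567) = 1.45·15.474865 = 22.438555 m
RSL: p² = d² − 2 + 2cos(α−β) − 2d(sin α + sin β) = 164.617102; p = √p² = 12.830320; φ = atan2(cos α + cos β, d − sin α − sin β) − atan2(2, p) = -0.216367 rad; t = (α − φ) mod 2π = 5.119508 rad, q = (β − φ) mod 2π = 3.494606 rad → L = 1.45·(5.119508 + 12.830320 + 3.494606) = 1.45·21.444433 = 31.094429 m
RLR: c = (6 − d² + 2cos(α−β) + 2d(sin α − sin β))/8 = -19.297579, |c| > 1 → infeasible
LRL: c = (6 − d² + 2cos(α−β) − 2d(sin α − sin β))/8 = -14.290352, |c| > 1 → infeasible
Shortest: LSR with L = 22.438555 m ≈ 22.4386 m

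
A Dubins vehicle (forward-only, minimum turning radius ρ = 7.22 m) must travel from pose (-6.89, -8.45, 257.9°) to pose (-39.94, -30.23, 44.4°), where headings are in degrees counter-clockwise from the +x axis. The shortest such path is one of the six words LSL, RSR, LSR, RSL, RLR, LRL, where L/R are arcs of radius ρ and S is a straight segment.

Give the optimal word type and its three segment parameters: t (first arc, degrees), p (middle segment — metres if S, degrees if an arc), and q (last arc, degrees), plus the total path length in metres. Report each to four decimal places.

Let ψ = atan2(Δy, Δx) = atan2(-21.78, -33.05) = -146.6151° be the start→goal bearing.
Normalize: d = |goal − start| / ρ = 39.581194/7.22 = 5.482160, α = (θ_start − ψ) mod 360° = 44.5151° = 0.776934 rad, β = (θ_goal − ψ) mod 360° = 191.0151° = 3.333842 rad.
Common terms: sin α = 0.701097, cos α = 0.713066, sin β = -0.191067, cos β = -0.981577, cos(α−β) = -0.833886, d² = 30.054076. Work in radians in the unit-radius frame; every candidate has L = ρ·(t + p + q).
LSL: p² = 2 + d² − 2cos(α−β) + 2d(sin α − sin β) = 43.503815; p = √p² = 6.595742; φ = atan2(cos β − cos α, d + sin α − sin β) = -0.259844 rad; t = (φ − α) mod 2π = 5.246407 rad, q = (β − φ) mod 2π = 3.593686 rad → L = 7.22·(5.246407 + 6.595742 + 3.593686) = 7.22·15.435835 = 111.446728 m
RSR: p² = 2 + d² − 2cos(α−β) + 2d(sin β − sin α) = 23.939880; p = √p² = 4.892840; φ = atan2(cos α − cos β, d − sin α + sin β) = 0.353679 rad; t = (α − φ) mod 2π = 0.423255 rad, q = (φ − β) mod 2π = 3.303023 rad → L = 7.22·(0.423255 + 4.892840 + 3.303023) = 7.22·8.619118 = 62.230029 m
LSR: p² = d² − 2 + 2cos(α−β) + 2d(sin α + sin β) = 31.978433; p = √p² = 5.654948; φ = atan2(−cos α − cos β, d + sin α + sin β) − atan2(−2, p) = 0.384723 rad; t = (φ − α) mod 2π = 5.890974 rad, q = (φ − β) mod 2π = 3.334067 rad → L = 7.22·(5.890974 + 5.654948 + 3.334067) = 7.22·14.879988 = 107.433516 m
RSL: p² = d² − 2 + 2cos(α−β) − 2d(sin α + sin β) = 20.794176; p = √p² = 4.560063; φ = atan2(cos α + cos β, d − sin α − sin β) − atan2(2, p) = -0.467276 rad; t = (α − φ) mod 2π = 1.244210 rad, q = (β − φ) mod 2π = 3.801118 rad → L = 7.22·(1.244210 + 4.560063 + 3.801118) = 7.22·9.605391 = 69.350925 m
RLR: c = (6 − d² + 2cos(α−β) + 2d(sin α − sin β))/8 = -1.992485, |c| > 1 → infeasible
LRL: c = (6 − d² + 2cos(α−β) − 2d(sin α − sin β))/8 = -4.437977, |c| > 1 → infeasible
Shortest: RSR with L = 62.230029 m ≈ 62.2300 m
Convert RSR to answer units (arcs ×180/π): t = 0.423255·180/π = 24.2507°, p = ρ·p = 7.22·4.892840 = 35.3263 m, q = 3.303023·180/π = 189.2493°, L = 62.2300 m.

RSR: t = 24.2507°, p = 35.3263 m, q = 189.2493°, L = 62.2300 m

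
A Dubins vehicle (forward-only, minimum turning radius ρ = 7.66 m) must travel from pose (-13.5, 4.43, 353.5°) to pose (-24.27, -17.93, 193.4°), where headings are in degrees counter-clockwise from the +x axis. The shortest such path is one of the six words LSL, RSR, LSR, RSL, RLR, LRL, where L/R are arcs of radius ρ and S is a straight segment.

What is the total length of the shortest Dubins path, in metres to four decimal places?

35.1749 m

Let ψ = atan2(Δy, Δx) = atan2(-22.36, -10.77) = -115.7184° be the start→goal bearing.
Normalize: d = |goal − start| / ρ = 24.818592/7.66 = 3.240025, α = (θ_start − ψ) mod 360° = 109.2184° = 1.906221 rad, β = (θ_goal − ψ) mod 360° = 309.1184° = 5.395134 rad.
Common terms: sin α = 0.944271, cos α = -0.329170, sin β = -0.775844, cos β = 0.630925, cos(α−β) = -0.940288, d² = 10.497762. Work in radians in the unit-radius frame; every candidate has L = ρ·(t + p + q).
LSL: p² = 2 + d² − 2cos(α−β) + 2d(sin α − sin β) = 25.524764; p = √p² = 5.052204; φ = atan2(cos β − cos α, d + sin α − sin β) = 0.191198 rad; t = (φ − α) mod 2π = 4.568162 rad, q = (β − φ) mod 2π = 5.203937 rad → L = 7.66·(4.568162 + 5.052204 + 5.203937) = 7.66·14.824302 = 113.554156 m
RSR: p² = 2 + d² − 2cos(α−β) + 2d(sin β − sin α) = 3.231913; p = √p² = 1.797752; φ = atan2(cos α − cos β, d − sin α + sin β) = -0.563388 rad; t = (α − φ) mod 2π = 2.469609 rad, q = (φ − β) mod 2π = 0.324663 rad → L = 7.66·(2.469609 + 1.797752 + 0.324663) = 7.66·4.592024 = 35.174907 m
LSR: p² = d² − 2 + 2cos(α−β) + 2d(sin α + sin β) = 7.708602; p = √p² = 2.776437; φ = atan2(−cos α − cos β, d + sin α + sin β) − atan2(−2, p) = 0.535951 rad; t = (φ − α) mod 2π = 4.912915 rad, q = (φ − β) mod 2π = 1.424002 rad → L = 7.66·(4.912915 + 2.776437 + 1.424002) = 7.66·9.113354 = 69.808289 m
RSL: p² = d² − 2 + 2cos(α−β) − 2d(sin α + sin β) = 5.525770; p = √p² = 2.350696; φ = atan2(cos α + cos β, d − sin α − sin β) − atan2(2, p) = -0.607039 rad; t = (α − φ) mod 2π = 2.513260 rad, q = (β − φ) mod 2π = 6.002173 rad → L = 7.66·(2.513260 + 2.350696 + 6.002173) = 7.66·10.866129 = 83.234551 m
RLR: c = (6 − d² + 2cos(α−β) + 2d(sin α − sin β))/8 = 0.596011; p = 2π − arccos c = 5.350913 rad; φ = atan2(cos α − cos β, d − sin α + sin β) = -0.563388 rad; t = (α − φ + p/2) mod 2π = 5.145065 rad, q = (α − β − t + p) mod 2π = 3.000120 rad → L = 7.66·(5.145065 + 5.350913 + 3.000120) = 7.66·13.496098 = 103.380110 m
LRL: c = (6 − d² + 2cos(α−β) − 2d(sin α − sin β))/8 = -2.190595, |c| > 1 → infeasible
Shortest: RSR with L = 35.174907 m ≈ 35.1749 m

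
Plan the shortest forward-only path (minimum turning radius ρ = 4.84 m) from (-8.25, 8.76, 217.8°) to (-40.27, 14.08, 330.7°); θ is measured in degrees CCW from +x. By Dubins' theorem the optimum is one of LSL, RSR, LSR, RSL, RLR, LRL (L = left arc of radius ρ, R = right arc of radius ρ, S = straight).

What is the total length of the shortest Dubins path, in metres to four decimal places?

46.9920 m

Let ψ = atan2(Δy, Δx) = atan2(5.32, -32.02) = 170.5667° be the start→goal bearing.
Normalize: d = |goal − start| / ρ = 32.458940/4.84 = 6.706393, α = (θ_start − ψ) mod 360° = 47.2333° = 0.824377 rad, β = (θ_goal − ψ) mod 360° = 160.1333° = 2.794853 rad.
Common terms: sin α = 0.734125, cos α = 0.679015, sin β = 0.339833, cos β = -0.940486, cos(α−β) = -0.389124, d² = 44.975702. Work in radians in the unit-radius frame; every candidate has L = ρ·(t + p + q).
LSL: p² = 2 + d² − 2cos(α−β) + 2d(sin α − sin β) = 53.042500; p = √p² = 7.283028; φ = atan2(cos β − cos α, d + sin α − sin β) = -0.224241 rad; t = (φ − α) mod 2π = 5.234568 rad, q = (β − φ) mod 2π = 3.019094 rad → L = 4.84·(5.234568 + 7.283028 + 3.019094) = 4.84·15.536690 = 75.197581 m
RSR: p² = 2 + d² − 2cos(α−β) + 2d(sin β − sin α) = 42.465400; p = √p² = 6.516548; φ = atan2(cos α − cos β, d − sin α + sin β) = 0.251153 rad; t = (α − φ) mod 2π = 0.573223 rad, q = (φ − β) mod 2π = 3.739485 rad → L = 4.84·(0.573223 + 6.516548 + 3.739485) = 4.84·10.829257 = 52.413603 m
LSR: p² = d² − 2 + 2cos(α−β) + 2d(sin α + sin β) = 56.602217; p = √p² = 7.523444; φ = atan2(−cos α − cos β, d + sin α + sin β) − atan2(−2, p) = 0.293420 rad; t = (φ − α) mod 2π = 5.752229 rad, q = (φ − β) mod 2π = 3.781752 rad → L = 4.84·(5.752229 + 7.523444 + 3.781752) = 4.84·17.057426 = 82.557941 m
RSL: p² = d² − 2 + 2cos(α−β) − 2d(sin α + sin β) = 27.792691; p = √p² = 5.271877; φ = atan2(cos α + cos β, d − sin α − sin β) − atan2(2, p) = -0.408987 rad; t = (α − φ) mod 2π = 1.233363 rad, q = (β − φ) mod 2π = 3.203840 rad → L = 4.84·(1.233363 + 5.271877 + 3.203840) = 4.84·9.709081 = 46.991952 m
RLR: c = (6 − d² + 2cos(α−β) + 2d(sin α − sin β))/8 = -4.308175, |c| > 1 → infeasible
LRL: c = (6 − d² + 2cos(α−β) − 2d(sin α − sin β))/8 = -5.630312, |c| > 1 → infeasible
Shortest: RSL with L = 46.991952 m ≈ 46.9920 m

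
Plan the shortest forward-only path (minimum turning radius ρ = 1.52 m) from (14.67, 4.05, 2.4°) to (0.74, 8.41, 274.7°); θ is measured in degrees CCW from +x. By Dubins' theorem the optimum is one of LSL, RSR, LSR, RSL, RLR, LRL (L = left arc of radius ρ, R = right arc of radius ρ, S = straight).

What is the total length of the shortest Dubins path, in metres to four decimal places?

19.9264 m

Let ψ = atan2(Δy, Δx) = atan2(4.36, -13.93) = 162.6202° be the start→goal bearing.
Normalize: d = |goal − start| / ρ = 14.596387/1.52 = 9.602886, α = (θ_start − ψ) mod 360° = 199.7798° = 3.486815 rad, β = (θ_goal − ψ) mod 360° = 112.0798° = 1.956161 rad.
Common terms: sin α = -0.338406, cos α = -0.941000, sin β = 0.926661, cos β = -0.375897, cos(α−β) = 0.040132, d² = 92.215417. Work in radians in the unit-radius frame; every candidate has L = ρ·(t + p + q).
LSL: p² = 2 + d² − 2cos(α−β) + 2d(sin α − sin β) = 69.838561; p = √p² = 8.356947; φ = atan2(cos β − cos α, d + sin α − sin β) = 0.067672 rad; t = (φ − α) mod 2π = 2.864043 rad, q = (β − φ) mod 2π = 1.888489 rad → L = 1.52·(2.864043 + 8.356947 + 1.888489) = 1.52·13.109478 = 19.926407 m
RSR: p² = 2 + d² − 2cos(α−β) + 2d(sin β − sin α) = 118.431746; p = √p² = 10.882635; φ = atan2(cos α − cos β, d − sin α + sin β) = -0.051950 rad; t = (α − φ) mod 2π = 3.538765 rad, q = (φ − β) mod 2π = 4.275074 rad → L = 1.52·(3.538765 + 10.882635 + 4.275074) = 1.52·18.696474 = 28.418641 m
LSR: p² = d² − 2 + 2cos(α−β) + 2d(sin α + sin β) = 101.593580; p = √p² = 10.079364; φ = atan2(−cos α − cos β, d + sin α + sin β) − atan2(−2, p) = 0.324389 rad; t = (φ − α) mod 2π = 3.120759 rad, q = (φ − β) mod 2π = 4.651413 rad → L = 1.52·(3.120759 + 10.079364 + 4.651413) = 1.52·17.851536 = 27.134334 m
RSL: p² = d² − 2 + 2cos(α−β) − 2d(sin α + sin β) = 78.997781; p = √p² = 8.888070; φ = atan2(cos α + cos β, d − sin α − sin β) − atan2(2, p) = -0.366393 rad; t = (α − φ) mod 2π = 3.853208 rad, q = (β − φ) mod 2π = 2.322554 rad → L = 1.52·(3.853208 + 8.888070 + 2.322554) = 1.52·15.063831 = 22.897023 m
RLR: c = (6 − d² + 2cos(α−β) + 2d(sin α − sin β))/8 = -13.803968, |c| > 1 → infeasible
LRL: c = (6 − d² + 2cos(α−β) − 2d(sin α − sin β))/8 = -7.729820, |c| > 1 → infeasible
Shortest: LSL with L = 19.926407 m ≈ 19.9264 m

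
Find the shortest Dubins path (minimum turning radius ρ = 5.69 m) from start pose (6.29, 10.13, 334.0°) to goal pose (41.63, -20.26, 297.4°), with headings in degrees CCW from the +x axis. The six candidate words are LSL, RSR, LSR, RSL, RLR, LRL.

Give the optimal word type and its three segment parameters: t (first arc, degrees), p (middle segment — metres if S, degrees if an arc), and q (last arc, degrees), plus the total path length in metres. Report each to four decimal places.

Let ψ = atan2(Δy, Δx) = atan2(-30.39, 35.34) = -40.6933° be the start→goal bearing.
Normalize: d = |goal − start| / ρ = 46.609738/5.69 = 8.191518, α = (θ_start − ψ) mod 360° = 14.6933° = 0.256446 rad, β = (θ_goal − ψ) mod 360° = 338.0933° = 5.900841 rad.
Common terms: sin α = 0.253645, cos α = 0.967297, sin β = -0.373096, cos β = 0.927793, cos(α−β) = 0.802817, d² = 67.100970. Work in radians in the unit-radius frame; every candidate has L = ρ·(t + p + q).
LSL: p² = 2 + d² − 2cos(α−β) + 2d(sin α − sin β) = 77.763257; p = √p² = 8.818348; φ = atan2(cos β − cos α, d + sin α − sin β) = -0.004480 rad; t = (φ − α) mod 2π = 6.022259 rad, q = (β − φ) mod 2π = 5.905321 rad → L = 5.69·(6.022259 + 8.818348 + 5.905321) = 5.69·20.745928 = 118.044329 m
RSR: p² = 2 + d² − 2cos(α−β) + 2d(sin β − sin α) = 57.227412; p = √p² = 7.564880; φ = atan2(cos α − cos β, d − sin α + sin β) = 0.005222 rad; t = (α − φ) mod 2π = 0.251224 rad, q = (φ − β) mod 2π = 0.387566 rad → L = 5.69·(0.251224 + 7.564880 + 0.387566) = 5.69·8.203671 = 46.678886 m
LSR: p² = d² − 2 + 2cos(α−β) + 2d(sin α + sin β) = 64.749624; p = √p² = 8.046715; φ = atan2(−cos α − cos β, d + sin α + sin β) − atan2(−2, p) = 0.013017 rad; t = (φ − α) mod 2π = 6.039756 rad, q = (φ − β) mod 2π = 0.395361 rad → L = 5.69·(6.039756 + 8.046715 + 0.395361) = 5.69·14.481832 = 82.401624 m
RSL: p² = d² − 2 + 2cos(α−β) − 2d(sin α + sin β) = 68.663585; p = √p² = 8.286349; φ = atan2(cos α + cos β, d − sin α − sin β) − atan2(2, p) = -0.012642 rad; t = (α − φ) mod 2π = 0.269088 rad, q = (β − φ) mod 2π = 5.913483 rad → L = 5.69·(0.269088 + 8.286349 + 5.913483) = 5.69·14.468920 = 82.328155 m
RLR: c = (6 − d² + 2cos(α−β) + 2d(sin α − sin β))/8 = -6.153427, |c| > 1 → infeasible
LRL: c = (6 − d² + 2cos(α−β) − 2d(sin α − sin β))/8 = -8.720407, |c| > 1 → infeasible
Shortest: RSR with L = 46.678886 m ≈ 46.6789 m
Convert RSR to answer units (arcs ×180/π): t = 0.251224·180/π = 14.3941°, p = ρ·p = 5.69·7.564880 = 43.0442 m, q = 0.387566·180/π = 22.2059°, L = 46.6789 m.

RSR: t = 14.3941°, p = 43.0442 m, q = 22.2059°, L = 46.6789 m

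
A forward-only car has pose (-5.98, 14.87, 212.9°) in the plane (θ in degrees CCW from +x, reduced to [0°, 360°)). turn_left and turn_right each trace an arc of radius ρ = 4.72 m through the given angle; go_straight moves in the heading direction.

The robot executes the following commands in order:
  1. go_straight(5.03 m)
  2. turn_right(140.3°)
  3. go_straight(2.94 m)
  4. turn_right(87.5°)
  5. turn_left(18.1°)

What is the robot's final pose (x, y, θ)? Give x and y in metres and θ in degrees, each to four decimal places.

set_pose: (x, y, θ) = (-5.9800, 14.8700, 212.9000°), ρ = 4.72
go_straight(5.03): x += 5.03·cos θ, y += 5.03·sin θ → (-10.2033, 12.1378, 212.9000°)
turn_right(140.3°): centre at ρ to the right, rotate −140.3° → (-17.2711, 17.5123, 72.6000°)
go_straight(2.94): x += 2.94·cos θ, y += 2.94·sin θ → (-16.3919, 20.3178, 72.6000°)
turn_right(87.5°): centre at ρ to the right, rotate −87.5° → (-10.6742, 23.4676, -14.9000° ≡ 345.1000°)
turn_left(18.1°): centre at ρ to the left, rotate +18.1° → (-9.1971, 23.3163, 363.2000° ≡ 3.2000°)

(-9.1971, 23.3163, 3.2000°)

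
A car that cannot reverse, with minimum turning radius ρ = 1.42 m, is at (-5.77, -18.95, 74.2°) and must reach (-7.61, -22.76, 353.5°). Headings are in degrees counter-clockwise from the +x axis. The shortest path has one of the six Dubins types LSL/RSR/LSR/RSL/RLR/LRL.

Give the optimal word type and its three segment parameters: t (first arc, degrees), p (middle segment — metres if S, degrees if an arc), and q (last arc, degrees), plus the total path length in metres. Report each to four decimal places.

Let ψ = atan2(Δy, Δx) = atan2(-3.81, -1.84) = -115.7777° be the start→goal bearing.
Normalize: d = |goal − start| / ρ = 4.231040/1.42 = 2.979606, α = (θ_start − ψ) mod 360° = 189.9777° = 3.315737 rad, β = (θ_goal − ψ) mod 360° = 109.2777° = 1.907256 rad.
Common terms: sin α = -0.173266, cos α = -0.984875, sin β = 0.943929, cos β = -0.330148, cos(α−β) = 0.161604, d² = 8.878050. Work in radians in the unit-radius frame; every candidate has L = ρ·(t + p + q).
LSL: p² = 2 + d² − 2cos(α−β) + 2d(sin α − sin β) = 3.897242; p = √p² = 1.974143; φ = atan2(cos β − cos α, d + sin α − sin β) = 0.338054 rad; t = (φ − α) mod 2π = 3.305502 rad, q = (β − φ) mod 2π = 1.569203 rad → L = 1.42·(3.305502 + 1.974143 + 1.569203) = 1.42·6.848848 = 9.725364 m
RSR: p² = 2 + d² − 2cos(α−β) + 2d(sin β − sin α) = 17.212442; p = √p² = 4.148788; φ = atan2(cos α − cos β, d − sin α + sin β) = -0.158474 rad; t = (α − φ) mod 2π = 3.474211 rad, q = (φ − β) mod 2π = 4.217455 rad → L = 1.42·(3.474211 + 4.148788 + 4.217455) = 1.42·11.840454 = 16.813445 m
LSR: p² = d² − 2 + 2cos(α−β) + 2d(sin α + sin β) = 11.793806; p = √p² = 3.434211; φ = atan2(−cos α − cos β, d + sin α + sin β) − atan2(−2, p) = 0.864611 rad; t = (φ − α) mod 2π = 3.832059 rad, q = (φ − β) mod 2π = 5.240540 rad → L = 1.42·(3.832059 + 3.434211 + 5.240540) = 1.42·12.506810 = 17.759671 m
RSL: p² = d² − 2 + 2cos(α−β) − 2d(sin α + sin β) = 2.608709; p = √p² = 1.615150; φ = atan2(cos α + cos β, d − sin α − sin β) − atan2(2, p) = -1.428423 rad; t = (α − φ) mod 2π = 4.744160 rad, q = (β − φ) mod 2π = 3.335680 rad → L = 1.42·(4.744160 + 1.615150 + 3.335680) = 1.42·9.694990 = 13.766886 m
RLR: c = (6 − d² + 2cos(α−β) + 2d(sin α − sin β))/8 = -1.151555, |c| > 1 → infeasible
LRL: c = (6 − d² + 2cos(α−β) − 2d(sin α − sin β))/8 = 0.512845; p = 2π − arccos c = 5.250884 rad; φ = atan2(cos β − cos α, d + sin α − sin β) = 0.338054 rad; t = (φ − α + p/2) mod 2π = 5.930944 rad, q = (β − α − t + p) mod 2π = 4.194645 rad → L = 1.42·(5.930944 + 5.250884 + 4.194645) = 1.42·15.376473 = 21.834592 m
Shortest: LSL with L = 9.725364 m ≈ 9.7254 m
Convert LSL to answer units (arcs ×180/π): t = 3.305502·180/π = 189.3913°, p = ρ·p = 1.42·1.974143 = 2.8033 m, q = 1.569203·180/π = 89.9087°, L = 9.7254 m.

LSL: t = 189.3913°, p = 2.8033 m, q = 89.9087°, L = 9.7254 m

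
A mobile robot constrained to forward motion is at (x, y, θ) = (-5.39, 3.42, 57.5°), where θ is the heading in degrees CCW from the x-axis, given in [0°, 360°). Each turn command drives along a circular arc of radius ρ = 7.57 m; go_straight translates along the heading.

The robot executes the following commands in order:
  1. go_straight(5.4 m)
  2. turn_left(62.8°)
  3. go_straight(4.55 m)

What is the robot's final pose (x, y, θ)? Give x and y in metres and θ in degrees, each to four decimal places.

set_pose: (x, y, θ) = (-5.3900, 3.4200, 57.5000°), ρ = 7.57
go_straight(5.4): x += 5.4·cos θ, y += 5.4·sin θ → (-2.4886, 7.9743, 57.5000°)
turn_left(62.8°): centre at ρ to the left, rotate +62.8° → (-2.3372, 15.8609, 120.3000°)
go_straight(4.55): x += 4.55·cos θ, y += 4.55·sin θ → (-4.6328, 19.7894, 120.3000°)

(-4.6328, 19.7894, 120.3000°)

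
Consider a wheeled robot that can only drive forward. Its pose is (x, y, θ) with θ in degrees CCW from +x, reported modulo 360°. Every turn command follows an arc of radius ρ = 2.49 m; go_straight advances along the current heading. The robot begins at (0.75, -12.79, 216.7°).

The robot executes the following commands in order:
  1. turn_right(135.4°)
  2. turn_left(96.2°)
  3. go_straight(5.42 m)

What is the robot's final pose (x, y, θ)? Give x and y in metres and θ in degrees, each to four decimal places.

set_pose: (x, y, θ) = (0.7500, -12.7900, 216.7000°), ρ = 2.49
turn_right(135.4°): centre at ρ to the right, rotate −135.4° → (-3.1994, -10.4169, 81.3000°)
turn_left(96.2°): centre at ρ to the left, rotate +96.2° → (-5.5522, -7.5527, 177.5000°)
go_straight(5.42): x += 5.42·cos θ, y += 5.42·sin θ → (-10.9670, -7.3163, 177.5000°)

(-10.9670, -7.3163, 177.5000°)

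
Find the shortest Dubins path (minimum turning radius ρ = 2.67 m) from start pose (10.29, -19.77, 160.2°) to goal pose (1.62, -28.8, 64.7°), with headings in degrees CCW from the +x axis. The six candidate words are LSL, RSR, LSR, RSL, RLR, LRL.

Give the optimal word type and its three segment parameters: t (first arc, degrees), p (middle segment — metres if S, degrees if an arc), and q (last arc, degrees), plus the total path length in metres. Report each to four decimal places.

Let ψ = atan2(Δy, Δx) = atan2(-9.03, -8.67) = -133.8348° be the start→goal bearing.
Normalize: d = |goal − start| / ρ = 12.518378/2.67 = 4.688531, α = (θ_start − ψ) mod 360° = 294.0348° = 5.131876 rad, β = (θ_goal − ψ) mod 360° = 198.5348° = 3.465086 rad.
Common terms: sin α = -0.913298, cos α = 0.407292, sin β = -0.317881, cos β = -0.948131, cos(α−β) = -0.095846, d² = 21.982325. Work in radians in the unit-radius frame; every candidate has L = ρ·(t + p + q).
LSL: p² = 2 + d² − 2cos(α−β) + 2d(sin α − sin β) = 18.590753; p = √p² = 4.311700; φ = atan2(cos β − cos α, d + sin α − sin β) = -0.319782 rad; t = (φ − α) mod 2π = 0.831528 rad, q = (β − φ) mod 2π = 3.784868 rad → L = 2.67·(0.831528 + 4.311700 + 3.784868) = 2.67·8.928095 = 23.838015 m
RSR: p² = 2 + d² − 2cos(α−β) + 2d(sin β − sin α) = 29.757281; p = √p² = 5.455023; φ = atan2(cos α − cos β, d − sin α + sin β) = 0.251103 rad; t = (α − φ) mod 2π = 4.880773 rad, q = (φ − β) mod 2π = 3.069202 rad → L = 2.67·(4.880773 + 5.455023 + 3.069202) = 2.67·13.404998 = 35.791345 m
LSR: p² = d² − 2 + 2cos(α−β) + 2d(sin α + sin β) = 8.245791; p = √p² = 2.871549; φ = atan2(−cos α − cos β, d + sin α + sin β) − atan2(−2, p) = 0.763539 rad; t = (φ − α) mod 2π = 1.914849 rad, q = (φ − β) mod 2π = 3.581638 rad → L = 2.67·(1.914849 + 2.871549 + 3.581638) = 2.67·8.368035 = 22.342654 m
RSL: p² = d² − 2 + 2cos(α−β) − 2d(sin α + sin β) = 31.335477; p = √p² = 5.597810; φ = atan2(cos α + cos β, d − sin α − sin β) − atan2(2, p) = -0.434257 rad; t = (α − φ) mod 2π = 5.566133 rad, q = (β − φ) mod 2π = 3.899344 rad → L = 2.67·(5.566133 + 5.597810 + 3.899344) = 2.67·15.063287 = 40.218976 m
RLR: c = (6 − d² + 2cos(α−β) + 2d(sin α − sin β))/8 = -2.719660, |c| > 1 → infeasible
LRL: c = (6 − d² + 2cos(α−β) − 2d(sin α − sin β))/8 = -1.323844, |c| > 1 → infeasible
Shortest: LSR with L = 22.342654 m ≈ 22.3427 m
Convert LSR to answer units (arcs ×180/π): t = 1.914849·180/π = 109.7127°, p = ρ·p = 2.67·2.871549 = 7.6670 m, q = 3.581638·180/π = 205.2127°, L = 22.3427 m.

LSR: t = 109.7127°, p = 7.6670 m, q = 205.2127°, L = 22.3427 m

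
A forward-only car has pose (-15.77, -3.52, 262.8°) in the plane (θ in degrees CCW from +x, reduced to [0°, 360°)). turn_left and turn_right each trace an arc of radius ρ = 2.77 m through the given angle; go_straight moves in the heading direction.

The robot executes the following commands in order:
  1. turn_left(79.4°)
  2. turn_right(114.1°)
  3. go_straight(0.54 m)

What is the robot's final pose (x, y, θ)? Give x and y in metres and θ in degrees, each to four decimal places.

set_pose: (x, y, θ) = (-15.7700, -3.5200, 262.8000°), ρ = 2.77
turn_left(79.4°): centre at ρ to the left, rotate +79.4° → (-13.8686, -6.5046, 342.2000°)
turn_right(114.1°): centre at ρ to the right, rotate −114.1° → (-12.6537, -10.9919, 228.1000°)
go_straight(0.54): x += 0.54·cos θ, y += 0.54·sin θ → (-13.0143, -11.3938, 228.1000°)

(-13.0143, -11.3938, 228.1000°)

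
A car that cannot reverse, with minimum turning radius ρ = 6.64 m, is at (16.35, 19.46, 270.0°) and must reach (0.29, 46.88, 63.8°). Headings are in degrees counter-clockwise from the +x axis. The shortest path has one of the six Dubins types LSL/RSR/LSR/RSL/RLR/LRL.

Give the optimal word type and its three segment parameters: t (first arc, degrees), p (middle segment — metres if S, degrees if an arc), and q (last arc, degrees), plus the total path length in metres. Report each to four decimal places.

RSR: t = 171.9528°, p = 24.7319 m, q = 34.2472°, L = 48.6284 m

Let ψ = atan2(Δy, Δx) = atan2(27.42, -16.06) = 120.3577° be the start→goal bearing.
Normalize: d = |goal − start| / ρ = 31.777036/6.64 = 4.785698, α = (θ_start − ψ) mod 360° = 149.6423° = 2.611751 rad, β = (θ_goal − ψ) mod 360° = 303.4423° = 5.296068 rad.
Common terms: sin α = 0.505396, cos α = -0.862887, sin β = -0.834441, cos β = 0.551097, cos(α−β) = -0.897258, d² = 22.902907. Work in radians in the unit-radius frame; every candidate has L = ρ·(t + p + q).
LSL: p² = 2 + d² − 2cos(α−β) + 2d(sin α − sin β) = 39.521538; p = √p² = 6.286616; φ = atan2(cos β − cos α, d + sin α − sin β) = 0.226861 rad; t = (φ − α) mod 2π = 3.898295 rad, q = (β − φ) mod 2π = 5.069207 rad → L = 6.64·(3.898295 + 6.286616 + 5.069207) = 6.64·15.254117 = 101.287340 m
RSR: p² = 2 + d² − 2cos(α−β) + 2d(sin β − sin α) = 13.873309; p = √p² = 3.724689; φ = atan2(cos α − cos β, d − sin α + sin β) = -0.389391 rad; t = (α − φ) mod 2π = 3.001142 rad, q = (φ − β) mod 2π = 0.597727 rad → L = 6.64·(3.001142 + 3.724689 + 0.597727) = 6.64·7.323558 = 48.628425 m
LSR: p² = d² − 2 + 2cos(α−β) + 2d(sin α + sin β) = 15.958974; p = √p² = 3.994869; φ = atan2(−cos α − cos β, d + sin α + sin β) − atan2(−2, p) = 0.534008 rad; t = (φ − α) mod 2π = 4.205442 rad, q = (φ − β) mod 2π = 1.521126 rad → L = 6.64·(4.205442 + 3.994869 + 1.521126) = 6.64·9.721436 = 64.550336 m
RSL: p² = d² − 2 + 2cos(α−β) − 2d(sin α + sin β) = 22.257806; p = √p² = 4.717818; φ = atan2(cos α + cos β, d − sin α − sin β) − atan2(2, p) = -0.461843 rad; t = (α − φ) mod 2π = 3.073595 rad, q = (β − φ) mod 2π = 5.757911 rad → L = 6.64·(3.073595 + 4.717818 + 5.757911) = 6.64·13.549324 = 89.967509 m
RLR: c = (6 − d² + 2cos(α−β) + 2d(sin α − sin β))/8 = -0.734164; p = 2π − arccos c = 3.887955 rad; φ = atan2(cos α − cos β, d − sin α + sin β) = -0.389391 rad; t = (α − φ + p/2) mod 2π = 4.945120 rad, q = (α − β − t + p) mod 2π = 2.541704 rad → L = 6.64·(4.945120 + 3.887955 + 2.541704) = 6.64·11.374779 = 75.528531 m
LRL: c = (6 − d² + 2cos(α−β) − 2d(sin α − sin β))/8 = -3.940192, |c| > 1 → infeasible
Shortest: RSR with L = 48.628425 m ≈ 48.6284 m
Convert RSR to answer units (arcs ×180/π): t = 3.001142·180/π = 171.9528°, p = ρ·p = 6.64·3.724689 = 24.7319 m, q = 0.597727·180/π = 34.2472°, L = 48.6284 m.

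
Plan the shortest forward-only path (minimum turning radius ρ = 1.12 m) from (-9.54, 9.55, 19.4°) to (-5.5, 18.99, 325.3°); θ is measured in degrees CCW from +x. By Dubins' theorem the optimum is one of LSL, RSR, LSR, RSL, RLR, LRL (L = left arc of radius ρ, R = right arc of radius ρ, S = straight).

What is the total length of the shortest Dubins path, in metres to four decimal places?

11.4336 m

Let ψ = atan2(Δy, Δx) = atan2(9.44, 4.04) = 66.8307° be the start→goal bearing.
Normalize: d = |goal − start| / ρ = 10.268164/1.12 = 9.168004, α = (θ_start − ψ) mod 360° = 312.5693° = 5.455363 rad, β = (θ_goal − ψ) mod 360° = 258.4693° = 4.511140 rad.
Common terms: sin α = -0.736460, cos α = 0.676481, sin β = -0.979818, cos β = -0.199893, cos(α−β) = 0.586372, d² = 84.052296. Work in radians in the unit-radius frame; every candidate has L = ρ·(t + p + q).
LSL: p² = 2 + d² − 2cos(α−β) + 2d(sin α − sin β) = 89.341762; p = √p² = 9.452077; φ = atan2(cos β − cos α, d + sin α − sin β) = -0.092851 rad; t = (φ − α) mod 2π = 0.734971 rad, q = (β − φ) mod 2π = 4.603991 rad → L = 1.12·(0.734971 + 9.452077 + 4.603991) = 1.12·14.791039 = 16.565964 m
RSR: p² = 2 + d² − 2cos(α−β) + 2d(sin β − sin α) = 80.417340; p = √p² = 8.967572; φ = atan2(cos α − cos β, d − sin α + sin β) = 0.097883 rad; t = (α − φ) mod 2π = 5.357480 rad, q = (φ − β) mod 2π = 1.869929 rad → L = 1.12·(5.357480 + 8.967572 + 1.869929) = 1.12·16.194980 = 18.138378 m
LSR: p² = d² − 2 + 2cos(α−β) + 2d(sin α + sin β) = 51.755362; p = √p² = 7.194120; φ = atan2(−cos α − cos β, d + sin α + sin β) − atan2(−2, p) = 0.207288 rad; t = (φ − α) mod 2π = 1.035110 rad, q = (φ − β) mod 2π = 1.979333 rad → L = 1.12·(1.035110 + 7.194120 + 1.979333) = 1.12·10.208563 = 11.433591 m
RSL: p² = d² − 2 + 2cos(α−β) − 2d(sin α + sin β) = 114.694719; p = √p² = 10.709562; φ = atan2(cos α + cos β, d − sin α − sin β) − atan2(2, p) = -0.140863 rad; t = (α − φ) mod 2π = 5.596227 rad, q = (β − φ) mod 2π = 4.652004 rad → L = 1.12·(5.596227 + 10.709562 + 4.652004) = 1.12·20.957792 = 23.472727 m
RLR: c = (6 − d² + 2cos(α−β) + 2d(sin α − sin β))/8 = -9.052168, |c| > 1 → infeasible
LRL: c = (6 − d² + 2cos(α−β) − 2d(sin α − sin β))/8 = -10.167720, |c| > 1 → infeasible
Shortest: LSR with L = 11.433591 m ≈ 11.4336 m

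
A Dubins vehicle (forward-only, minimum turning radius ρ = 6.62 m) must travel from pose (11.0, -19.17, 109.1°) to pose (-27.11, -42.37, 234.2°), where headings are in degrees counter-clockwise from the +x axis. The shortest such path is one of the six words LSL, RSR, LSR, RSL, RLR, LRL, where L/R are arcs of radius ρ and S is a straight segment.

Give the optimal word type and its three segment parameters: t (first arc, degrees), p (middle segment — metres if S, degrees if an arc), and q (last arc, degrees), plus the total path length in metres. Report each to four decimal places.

LSL: t = 114.1402°, p = 36.3564 m, q = 10.9598°, L = 50.8105 m

Let ψ = atan2(Δy, Δx) = atan2(-23.20, -38.11) = -148.6684° be the start→goal bearing.
Normalize: d = |goal − start| / ρ = 44.616276/6.62 = 6.739619, α = (θ_start − ψ) mod 360° = 257.7684° = 4.498908 rad, β = (θ_goal − ψ) mod 360° = 22.8684° = 0.399130 rad.
Common terms: sin α = -0.977299, cos α = -0.211863, sin β = 0.388617, cos β = 0.921400, cos(α−β) = -0.575005, d² = 45.422461. Work in radians in the unit-radius frame; every candidate has L = ρ·(t + p + q).
LSL: p² = 2 + d² − 2cos(α−β) + 2d(sin α − sin β) = 30.160966; p = √p² = 5.491900; φ = atan2(cos β − cos α, d + sin α − sin β) = 0.207845 rad; t = (φ − α) mod 2π = 1.992122 rad, q = (β − φ) mod 2π = 0.191285 rad → L = 6.62·(1.992122 + 5.491900 + 0.191285) = 6.62·7.675307 = 50.810532 m
RSR: p² = 2 + d² − 2cos(α−β) + 2d(sin β − sin α) = 66.983977; p = √p² = 8.184374; φ = atan2(cos α − cos β, d − sin α + sin β) = -0.138913 rad; t = (α − φ) mod 2π = 4.637821 rad, q = (φ − β) mod 2π = 5.745143 rad → L = 6.62·(4.637821 + 8.184374 + 5.745143) = 6.62·18.567338 = 122.915775 m
LSR: p² = d² − 2 + 2cos(α−β) + 2d(sin α + sin β) = 34.337455; p = √p² = 5.859817; φ = atan2(−cos α − cos β, d + sin α + sin β) − atan2(−2, p) = 0.214064 rad; t = (φ − α) mod 2π = 1.998341 rad, q = (φ − β) mod 2π = 6.098119 rad → L = 6.62·(1.998341 + 5.859817 + 6.098119) = 6.62·13.956277 = 92.390553 m
RSL: p² = d² − 2 + 2cos(α−β) − 2d(sin α + sin β) = 50.207446; p = √p² = 7.085721; φ = atan2(cos α + cos β, d − sin α − sin β) − atan2(2, p) = -0.178581 rad; t = (α − φ) mod 2π = 4.677489 rad, q = (β − φ) mod 2π = 0.577710 rad → L = 6.62·(4.677489 + 7.085721 + 0.577710) = 6.62·12.340920 = 81.696891 m
RLR: c = (6 − d² + 2cos(α−β) + 2d(sin α − sin β))/8 = -7.372997, |c| > 1 → infeasible
LRL: c = (6 − d² + 2cos(α−β) − 2d(sin α − sin β))/8 = -2.770121, |c| > 1 → infeasible
Shortest: LSL with L = 50.810532 m ≈ 50.8105 m
Convert LSL to answer units (arcs ×180/π): t = 1.992122·180/π = 114.1402°, p = ρ·p = 6.62·5.491900 = 36.3564 m, q = 0.191285·180/π = 10.9598°, L = 50.8105 m.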